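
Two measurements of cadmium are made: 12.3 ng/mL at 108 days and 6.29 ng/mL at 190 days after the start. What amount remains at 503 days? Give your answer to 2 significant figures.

0.49 ng/mL

Over Δt = 190 − 108 = 82 days, the level fell by a factor of 12.3/6.29 ≈ 1.9555.
n = log₂(1.9555) ≈ 0.96753 half-lives, so t½ = 82/0.96753 ≈ 84.752 days.
From t = 190 to t = 503: 6.29 × (1/2)^((503−190)/84.752) ≈ 0.48631 ng/mL.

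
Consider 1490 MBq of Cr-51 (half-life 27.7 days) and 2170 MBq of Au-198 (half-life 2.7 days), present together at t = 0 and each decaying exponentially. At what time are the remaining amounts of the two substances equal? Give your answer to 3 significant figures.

Set 1490·(1/2)^(t/27.7) = 2170·(1/2)^(t/2.7).
Taking log₂: log₂(1490/2170) = t·(1/27.7 − 1/2.7).
log₂(0.68664) = -0.54238; 1/27.7 − 1/2.7 = -0.33427.
t = -0.54238 / -0.33427 ≈ 1.6226 days.

1.62 days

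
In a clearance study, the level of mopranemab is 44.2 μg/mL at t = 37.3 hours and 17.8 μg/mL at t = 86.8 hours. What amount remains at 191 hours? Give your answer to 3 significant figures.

2.62 μg/mL

Over Δt = 86.8 − 37.3 = 49.5 hours, the level fell by a factor of 44.2/17.8 ≈ 2.4831.
n = log₂(2.4831) ≈ 1.3122 half-lives, so t½ = 49.5/1.3122 ≈ 37.724 hours.
From t = 86.8 to t = 191: 17.8 × (1/2)^((191−86.8)/37.724) ≈ 2.6237 μg/mL.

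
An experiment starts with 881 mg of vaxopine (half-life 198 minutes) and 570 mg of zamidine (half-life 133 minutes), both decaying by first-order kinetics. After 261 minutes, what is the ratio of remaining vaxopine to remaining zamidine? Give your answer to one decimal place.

vaxopine: 881 × (1/2)^(261/198) = 881 × (1/2)^1.3182 ≈ 353.32 mg.
zamidine: 570 × (1/2)^(261/133) = 570 × (1/2)^1.9624 ≈ 146.26 mg.
Ratio ≈ 353.32 / 146.26 ≈ 2.4156.

2.4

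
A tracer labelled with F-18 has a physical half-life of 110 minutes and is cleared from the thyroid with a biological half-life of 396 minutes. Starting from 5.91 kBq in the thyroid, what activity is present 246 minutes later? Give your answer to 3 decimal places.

1/t_eff = 1/t_phys + 1/t_biol = 1/110 + 1/396 = 0.011616 per minute.
t_eff = 110 × 396 / (110 + 396) ≈ 86.087 minutes.
Remaining = 5.91 × (1/2)^(246/86.087) = 5.91 × (1/2)^2.8576 ≈ 0.8154 kBq.

0.815 kBq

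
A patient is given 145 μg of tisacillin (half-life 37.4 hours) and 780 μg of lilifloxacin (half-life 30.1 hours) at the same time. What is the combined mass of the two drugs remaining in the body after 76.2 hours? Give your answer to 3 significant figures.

tisacillin: 145 × (1/2)^(76.2/37.4) = 145 × (1/2)^2.0374 ≈ 35.322 μg.
lilifloxacin: 780 × (1/2)^(76.2/30.1) = 780 × (1/2)^2.5316 ≈ 134.9 μg.
Total = 35.322 + 134.9 ≈ 170.22 μg.

170 μg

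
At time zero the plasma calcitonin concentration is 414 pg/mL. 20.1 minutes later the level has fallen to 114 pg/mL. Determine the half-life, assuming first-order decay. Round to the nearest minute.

A/A₀ = 114/414 ≈ 0.27536.
n = log₂(3.6316) ≈ 1.8606 half-lives elapsed in 20.1 minutes.
t½ = 20.1/1.8606 ≈ 10.803 minutes.

11 minutes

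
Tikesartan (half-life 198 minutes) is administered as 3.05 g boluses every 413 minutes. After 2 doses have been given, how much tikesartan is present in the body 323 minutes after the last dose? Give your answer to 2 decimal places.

1.22 g

The 2 doses were given 736, 323 minutes ago.
Total = 3.05·(1/2)^(736/198) + 3.05·(1/2)^(323/198)
      = 0.23191 + 0.98452 ≈ 1.2164 g.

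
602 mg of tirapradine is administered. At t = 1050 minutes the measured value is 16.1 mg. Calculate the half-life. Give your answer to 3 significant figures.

A/A₀ = 16.1/602 ≈ 0.026744.
n = log₂(37.391) ≈ 5.2246 half-lives elapsed in 1050 minutes.
t½ = 1050/5.2246 ≈ 200.97 minutes.

201 minutes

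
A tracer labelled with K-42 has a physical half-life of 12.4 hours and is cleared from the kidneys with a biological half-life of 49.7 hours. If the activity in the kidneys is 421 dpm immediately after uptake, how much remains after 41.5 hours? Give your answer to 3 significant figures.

1/t_eff = 1/t_phys + 1/t_biol = 1/12.4 + 1/49.7 = 0.10077 per hour.
t_eff = 12.4 × 49.7 / (12.4 + 49.7) ≈ 9.924 hours.
Remaining = 421 × (1/2)^(41.5/9.924) = 421 × (1/2)^4.1818 ≈ 23.197 dpm.

23.2 dpm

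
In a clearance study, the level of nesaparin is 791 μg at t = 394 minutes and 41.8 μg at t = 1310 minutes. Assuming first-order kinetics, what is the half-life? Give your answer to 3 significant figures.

216 minutes

Over Δt = 1310 − 394 = 916 minutes, the level fell by a factor of 791/41.8 ≈ 18.923.
n = log₂(18.923) ≈ 4.2421 half-lives, so t½ = 916/4.2421 ≈ 215.93 minutes.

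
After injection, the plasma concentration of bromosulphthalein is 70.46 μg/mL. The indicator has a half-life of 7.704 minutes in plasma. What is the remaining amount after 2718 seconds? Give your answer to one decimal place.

1.2 μg/mL

Convert the elapsed time: 2718 seconds = 45.3 minutes.
Number of half-lives: n = 45.3/7.704 ≈ 5.8801.
Remaining = 70.46 × (1/2)^5.8801 = 70.46 × 0.016979 ≈ 1.1964 μg/mL.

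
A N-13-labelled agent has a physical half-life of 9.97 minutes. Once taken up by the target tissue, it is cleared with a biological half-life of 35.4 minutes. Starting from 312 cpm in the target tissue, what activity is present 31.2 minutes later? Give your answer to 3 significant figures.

19.4 cpm

1/t_eff = 1/t_phys + 1/t_biol = 1/9.97 + 1/35.4 = 0.12855 per minute.
t_eff = 9.97 × 35.4 / (9.97 + 35.4) ≈ 7.7791 minutes.
Remaining = 312 × (1/2)^(31.2/7.7791) = 312 × (1/2)^4.0107 ≈ 19.355 cpm.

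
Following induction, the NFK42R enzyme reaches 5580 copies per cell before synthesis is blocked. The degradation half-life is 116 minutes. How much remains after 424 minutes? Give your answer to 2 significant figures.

Number of half-lives: n = 424/116 ≈ 3.6552.
Remaining = 5580 × (1/2)^3.6552 = 5580 × 0.079375 ≈ 442.91 copies per cell.

440 copies per cell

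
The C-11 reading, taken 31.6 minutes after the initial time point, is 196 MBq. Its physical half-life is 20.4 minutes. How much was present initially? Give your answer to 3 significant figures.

574 MBq

Number of half-lives elapsed: n = 31.6/20.4 ≈ 1.549.
A₀ = A × 2^n = 196 × 2^1.549 = 196 × 2.9262 ≈ 573.53 MBq.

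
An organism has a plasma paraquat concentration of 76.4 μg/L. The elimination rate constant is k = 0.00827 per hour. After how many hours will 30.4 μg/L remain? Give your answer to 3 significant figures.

111 hours

t½ = ln 2 / k = 0.69315 / 0.00827 ≈ 83.815 hours.
Fraction remaining = 30.4/76.4 ≈ 0.39791.
n = log₂(76.4/30.4) = ln(2.5132)/ln 2 ≈ 1.3295 half-lives.
t = n × t½ = 1.3295 × 83.815 ≈ 111.43 hours.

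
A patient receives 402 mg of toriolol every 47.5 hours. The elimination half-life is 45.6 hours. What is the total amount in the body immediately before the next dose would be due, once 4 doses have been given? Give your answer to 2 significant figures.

The 4 doses were given 190, 142.5, 95, 47.5 hours ago.
Total = 402·(1/2)^(190/45.6) + 402·(1/2)^(142.5/45.6) + 402·(1/2)^(95/45.6) + 402·(1/2)^(47.5/45.6)
      = 22.384 + 46.079 + 94.859 + 195.28 ≈ 358.6 mg.

360 mg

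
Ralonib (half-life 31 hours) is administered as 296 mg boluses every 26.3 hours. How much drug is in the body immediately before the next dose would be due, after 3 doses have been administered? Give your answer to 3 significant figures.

306 mg

The 3 doses were given 78.9, 52.6, 26.3 hours ago.
Total = 296·(1/2)^(78.9/31) + 296·(1/2)^(52.6/31) + 296·(1/2)^(26.3/31)
      = 50.713 + 91.309 + 164.4 ≈ 306.42 mg.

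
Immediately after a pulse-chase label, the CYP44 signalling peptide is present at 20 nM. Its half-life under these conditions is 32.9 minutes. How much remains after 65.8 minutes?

Elapsed time is 2 half-lives (65.8/32.9).
Each half-life halves the amount: 20 × (1/2)^2 = 20/4 = 5 nM.

5 nM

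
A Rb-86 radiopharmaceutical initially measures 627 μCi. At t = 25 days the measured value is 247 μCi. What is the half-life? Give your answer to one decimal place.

18.6 days

A/A₀ = 247/627 ≈ 0.39394.
n = log₂(2.5385) ≈ 1.344 half-lives elapsed in 25 days.
t½ = 25/1.344 ≈ 18.602 days.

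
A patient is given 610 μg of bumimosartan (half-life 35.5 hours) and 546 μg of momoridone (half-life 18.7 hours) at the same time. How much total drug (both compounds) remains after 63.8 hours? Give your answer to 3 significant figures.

227 μg

bumimosartan: 610 × (1/2)^(63.8/35.5) = 610 × (1/2)^1.7972 ≈ 175.52 μg.
momoridone: 546 × (1/2)^(63.8/18.7) = 546 × (1/2)^3.4118 ≈ 51.304 μg.
Total = 175.52 + 51.304 ≈ 226.82 μg.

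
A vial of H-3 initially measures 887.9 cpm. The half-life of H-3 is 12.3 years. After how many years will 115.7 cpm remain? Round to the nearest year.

Fraction remaining = 115.7/887.9 ≈ 0.13031.
n = log₂(887.9/115.7) = ln(7.6742)/ln 2 ≈ 2.94 half-lives.
t = n × t½ = 2.94 × 12.3 ≈ 36.162 years.

36 years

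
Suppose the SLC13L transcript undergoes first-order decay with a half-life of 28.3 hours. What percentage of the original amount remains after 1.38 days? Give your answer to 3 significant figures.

44.4%

1.38 days = 33.12 hours.
n = 33.12/28.3 ≈ 1.1703 half-lives.
Fraction remaining = (1/2)^1.1703 ≈ 0.44432, i.e. 44.432%.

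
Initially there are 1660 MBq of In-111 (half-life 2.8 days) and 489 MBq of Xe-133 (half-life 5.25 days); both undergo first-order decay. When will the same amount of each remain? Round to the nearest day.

11 days

Set 1660·(1/2)^(t/2.8) = 489·(1/2)^(t/5.25).
Taking log₂: log₂(1660/489) = t·(1/2.8 − 1/5.25).
log₂(3.3947) = 1.7633; 1/2.8 − 1/5.25 = 0.16667.
t = 1.7633 / 0.16667 ≈ 10.58 days.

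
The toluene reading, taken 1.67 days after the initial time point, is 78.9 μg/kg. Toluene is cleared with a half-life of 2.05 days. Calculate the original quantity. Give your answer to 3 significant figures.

Number of half-lives elapsed: n = 1.67/2.05 ≈ 0.81463.
A₀ = A × 2^n = 78.9 × 2^0.81463 = 78.9 × 1.7589 ≈ 138.77 μg/kg.

139 μg/kg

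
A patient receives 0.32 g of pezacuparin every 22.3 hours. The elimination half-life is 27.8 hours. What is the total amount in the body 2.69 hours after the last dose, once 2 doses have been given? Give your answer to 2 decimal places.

The 2 doses were given 24.99, 2.69 hours ago.
Total = 0.32·(1/2)^(24.99/27.8) + 0.32·(1/2)^(2.69/27.8)
      = 0.17161 + 0.29924 ≈ 0.47085 g.

0.47 g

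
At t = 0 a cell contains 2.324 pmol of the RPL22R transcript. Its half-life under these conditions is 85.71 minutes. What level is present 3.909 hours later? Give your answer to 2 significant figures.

Convert the elapsed time: 3.909 hours = 234.54 minutes.
Number of half-lives: n = 234.54/85.71 ≈ 2.7364.
Remaining = 2.324 × (1/2)^2.7364 = 2.324 × 0.15005 ≈ 0.34873 pmol.

0.35 pmol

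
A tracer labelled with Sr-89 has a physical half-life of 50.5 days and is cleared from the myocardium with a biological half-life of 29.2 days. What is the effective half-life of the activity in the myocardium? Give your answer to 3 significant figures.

1/t_eff = 1/t_phys + 1/t_biol = 1/50.5 + 1/29.2 = 0.054049 per day.
t_eff = 50.5 × 29.2 / (50.5 + 29.2) ≈ 18.502 days.

18.5 days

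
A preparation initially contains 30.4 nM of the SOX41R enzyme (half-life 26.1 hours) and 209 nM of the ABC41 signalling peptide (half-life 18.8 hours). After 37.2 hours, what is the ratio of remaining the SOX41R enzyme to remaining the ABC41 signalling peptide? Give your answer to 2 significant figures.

0.21

SOX41R enzyme: 30.4 × (1/2)^(37.2/26.1) = 30.4 × (1/2)^1.4253 ≈ 11.319 nM.
ABC41 signalling peptide: 209 × (1/2)^(37.2/18.8) = 209 × (1/2)^1.9787 ≈ 53.026 nM.
Ratio ≈ 11.319 / 53.026 ≈ 0.21347.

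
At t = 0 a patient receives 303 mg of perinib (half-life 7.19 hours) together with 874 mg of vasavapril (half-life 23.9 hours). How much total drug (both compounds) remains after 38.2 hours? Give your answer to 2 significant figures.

300 mg

perinib: 303 × (1/2)^(38.2/7.19) = 303 × (1/2)^5.3129 ≈ 7.6224 mg.
vasavapril: 874 × (1/2)^(38.2/23.9) = 874 × (1/2)^1.5983 ≈ 288.65 mg.
Total = 7.6224 + 288.65 ≈ 296.27 mg.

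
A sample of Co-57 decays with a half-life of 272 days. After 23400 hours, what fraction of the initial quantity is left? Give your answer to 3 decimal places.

0.083

23400 hours = 975 days.
n = 975/272 ≈ 3.5846 half-lives.
Fraction remaining = (1/2)^3.5846 ≈ 0.083357.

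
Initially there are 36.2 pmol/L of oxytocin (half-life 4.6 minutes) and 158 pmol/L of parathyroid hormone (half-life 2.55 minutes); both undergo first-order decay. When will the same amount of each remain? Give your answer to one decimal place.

12.2 minutes

Set 36.2·(1/2)^(t/4.6) = 158·(1/2)^(t/2.55).
Taking log₂: log₂(36.2/158) = t·(1/4.6 − 1/2.55).
log₂(0.22911) = -2.1259; 1/4.6 − 1/2.55 = -0.17477.
t = -2.1259 / -0.17477 ≈ 12.164 minutes.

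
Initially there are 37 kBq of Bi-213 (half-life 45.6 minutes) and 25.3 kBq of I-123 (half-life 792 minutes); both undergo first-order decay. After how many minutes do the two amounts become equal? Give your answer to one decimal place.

Set 37·(1/2)^(t/45.6) = 25.3·(1/2)^(t/792).
Taking log₂: log₂(37/25.3) = t·(1/45.6 − 1/792).
log₂(1.4625) = 0.54839; 1/45.6 − 1/792 = 0.020667.
t = 0.54839 / 0.020667 ≈ 26.534 minutes.

26.5 minutes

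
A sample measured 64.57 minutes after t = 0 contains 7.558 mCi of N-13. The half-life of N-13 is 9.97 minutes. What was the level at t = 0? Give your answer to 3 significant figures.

Number of half-lives elapsed: n = 64.57/9.97 ≈ 6.4764.
A₀ = A × 2^n = 7.558 × 2^6.4764 = 7.558 × 89.043 ≈ 672.99 mCi.

673 mCi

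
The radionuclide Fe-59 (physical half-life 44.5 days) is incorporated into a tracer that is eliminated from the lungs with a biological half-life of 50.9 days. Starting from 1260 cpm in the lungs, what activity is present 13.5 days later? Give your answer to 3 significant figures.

850 cpm

1/t_eff = 1/t_phys + 1/t_biol = 1/44.5 + 1/50.9 = 0.042118 per day.
t_eff = 44.5 × 50.9 / (44.5 + 50.9) ≈ 23.743 days.
Remaining = 1260 × (1/2)^(13.5/23.743) = 1260 × (1/2)^0.5686 ≈ 849.58 cpm.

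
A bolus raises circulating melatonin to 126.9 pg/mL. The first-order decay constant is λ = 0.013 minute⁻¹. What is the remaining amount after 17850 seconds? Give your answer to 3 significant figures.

2.65 pg/mL

t½ = ln 2 / λ = 0.69315 / 0.013 ≈ 53.319 minutes.
Convert the elapsed time: 17850 seconds = 297.5 minutes.
Number of half-lives: n = 297.5/53.319 ≈ 5.5796.
Remaining = 126.9 × (1/2)^5.5796 = 126.9 × 0.020911 ≈ 2.6536 pg/mL.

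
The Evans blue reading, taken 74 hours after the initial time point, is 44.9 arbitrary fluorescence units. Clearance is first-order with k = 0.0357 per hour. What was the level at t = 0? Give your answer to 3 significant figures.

t½ = ln 2 / k = 0.69315 / 0.0357 ≈ 19.416 hours.
Number of half-lives elapsed: n = 74/19.416 ≈ 3.8113.
A₀ = A × 2^n = 44.9 × 2^3.8113 = 44.9 × 14.038 ≈ 630.33 arbitrary fluorescence units.

630 arbitrary fluorescence units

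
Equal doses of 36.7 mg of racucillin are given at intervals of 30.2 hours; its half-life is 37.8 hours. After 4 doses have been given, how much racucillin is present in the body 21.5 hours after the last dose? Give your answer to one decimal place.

The 4 doses were given 112.1, 81.9, 51.7, 21.5 hours ago.
Total = 36.7·(1/2)^(112.1/37.8) + 36.7·(1/2)^(81.9/37.8) + 36.7·(1/2)^(51.7/37.8) + 36.7·(1/2)^(21.5/37.8)
      = 4.6982 + 8.174 + 14.221 + 24.743 ≈ 51.836 mg.

51.8 mg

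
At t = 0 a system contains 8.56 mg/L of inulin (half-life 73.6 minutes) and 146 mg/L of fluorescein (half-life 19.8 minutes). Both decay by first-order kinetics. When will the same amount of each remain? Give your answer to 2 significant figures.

Set 8.56·(1/2)^(t/73.6) = 146·(1/2)^(t/19.8).
Taking log₂: log₂(8.56/146) = t·(1/73.6 − 1/19.8).
log₂(0.05863) = -4.0922; 1/73.6 − 1/19.8 = -0.036918.
t = -4.0922 / -0.036918 ≈ 110.85 minutes.

110 minutes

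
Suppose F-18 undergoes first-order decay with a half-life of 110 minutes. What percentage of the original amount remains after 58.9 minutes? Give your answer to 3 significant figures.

n = 58.9/110 ≈ 0.53545 half-lives.
Fraction remaining = (1/2)^0.53545 ≈ 0.68994, i.e. 68.994%.

69.0%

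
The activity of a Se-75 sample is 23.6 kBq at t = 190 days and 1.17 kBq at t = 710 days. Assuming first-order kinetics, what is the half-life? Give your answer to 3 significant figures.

120 days

Over Δt = 710 − 190 = 520 days, the level fell by a factor of 23.6/1.17 ≈ 20.171.
n = log₂(20.171) ≈ 4.3342 half-lives, so t½ = 520/4.3342 ≈ 119.98 days.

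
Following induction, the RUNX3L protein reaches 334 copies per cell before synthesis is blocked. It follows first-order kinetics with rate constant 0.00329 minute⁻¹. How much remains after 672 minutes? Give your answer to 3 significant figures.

36.6 copies per cell

t½ = ln 2 / λ = 0.69315 / 0.00329 ≈ 210.68 minutes.
Number of half-lives: n = 672/210.68 ≈ 3.1896.
Remaining = 334 × (1/2)^3.1896 = 334 × 0.1096 ≈ 36.608 copies per cell.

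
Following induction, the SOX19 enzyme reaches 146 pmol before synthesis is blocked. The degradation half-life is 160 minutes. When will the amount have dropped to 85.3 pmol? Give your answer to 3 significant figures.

124 minutes

Fraction remaining = 85.3/146 ≈ 0.58425.
n = log₂(146/85.3) = ln(1.7116)/ln 2 ≈ 0.77535 half-lives.
t = n × t½ = 0.77535 × 160 ≈ 124.06 minutes.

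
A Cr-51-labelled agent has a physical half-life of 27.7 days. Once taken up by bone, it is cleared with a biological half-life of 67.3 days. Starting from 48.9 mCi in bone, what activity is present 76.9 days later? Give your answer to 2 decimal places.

3.23 mCi

1/t_eff = 1/t_phys + 1/t_biol = 1/27.7 + 1/67.3 = 0.05096 per day.
t_eff = 27.7 × 67.3 / (27.7 + 67.3) ≈ 19.623 days.
Remaining = 48.9 × (1/2)^(76.9/19.623) = 48.9 × (1/2)^3.9188 ≈ 3.2332 mCi.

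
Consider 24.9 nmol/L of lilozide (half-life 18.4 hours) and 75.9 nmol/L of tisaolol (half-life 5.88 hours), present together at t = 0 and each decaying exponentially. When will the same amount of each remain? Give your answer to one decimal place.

Set 24.9·(1/2)^(t/18.4) = 75.9·(1/2)^(t/5.88).
Taking log₂: log₂(24.9/75.9) = t·(1/18.4 − 1/5.88).
log₂(0.32806) = -1.608; 1/18.4 − 1/5.88 = -0.11572.
t = -1.608 / -0.11572 ≈ 13.895 hours.

13.9 hours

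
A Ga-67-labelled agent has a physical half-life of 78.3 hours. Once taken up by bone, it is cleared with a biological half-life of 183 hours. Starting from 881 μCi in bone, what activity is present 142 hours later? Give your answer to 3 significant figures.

1/t_eff = 1/t_phys + 1/t_biol = 1/78.3 + 1/183 = 0.018236 per hour.
t_eff = 78.3 × 183 / (78.3 + 183) ≈ 54.837 hours.
Remaining = 881 × (1/2)^(142/54.837) = 881 × (1/2)^2.5895 ≈ 146.37 μCi.

146 μCi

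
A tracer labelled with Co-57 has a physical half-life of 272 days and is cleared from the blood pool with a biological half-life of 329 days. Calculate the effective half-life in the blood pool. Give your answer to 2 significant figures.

1/t_eff = 1/t_phys + 1/t_biol = 1/272 + 1/329 = 0.006716 per day.
t_eff = 272 × 329 / (272 + 329) ≈ 148.9 days.

150 days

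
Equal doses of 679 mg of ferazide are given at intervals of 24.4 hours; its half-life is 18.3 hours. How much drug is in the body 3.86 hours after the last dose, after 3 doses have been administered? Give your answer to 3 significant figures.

912 mg

The 3 doses were given 52.66, 28.26, 3.86 hours ago.
Total = 679·(1/2)^(52.66/18.3) + 679·(1/2)^(28.26/18.3) + 679·(1/2)^(3.86/18.3)
      = 92.39 + 232.81 + 586.64 ≈ 911.84 mg.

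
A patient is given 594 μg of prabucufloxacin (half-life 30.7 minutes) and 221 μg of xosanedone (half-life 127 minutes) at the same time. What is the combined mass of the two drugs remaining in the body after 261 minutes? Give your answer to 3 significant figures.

prabucufloxacin: 594 × (1/2)^(261/30.7) = 594 × (1/2)^8.5016 ≈ 1.6389 μg.
xosanedone: 221 × (1/2)^(261/127) = 221 × (1/2)^2.0551 ≈ 53.179 μg.
Total = 1.6389 + 53.179 ≈ 54.818 μg.

54.8 μg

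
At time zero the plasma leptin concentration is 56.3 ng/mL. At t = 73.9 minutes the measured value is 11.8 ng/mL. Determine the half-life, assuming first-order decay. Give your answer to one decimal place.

32.8 minutes

A/A₀ = 11.8/56.3 ≈ 0.20959.
n = log₂(4.7712) ≈ 2.2543 half-lives elapsed in 73.9 minutes.
t½ = 73.9/2.2543 ≈ 32.781 minutes.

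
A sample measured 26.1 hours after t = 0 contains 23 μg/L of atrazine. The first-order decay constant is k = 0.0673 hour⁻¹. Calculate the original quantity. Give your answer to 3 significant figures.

t½ = ln 2 / k = 0.69315 / 0.0673 ≈ 10.299 hours.
Number of half-lives elapsed: n = 26.1/10.299 ≈ 2.5341.
A₀ = A × 2^n = 23 × 2^2.5341 = 23 × 5.7923 ≈ 133.22 μg/L.

133 μg/L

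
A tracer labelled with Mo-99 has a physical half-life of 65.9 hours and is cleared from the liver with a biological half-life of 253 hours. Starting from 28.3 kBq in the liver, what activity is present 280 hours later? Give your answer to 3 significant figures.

1/t_eff = 1/t_phys + 1/t_biol = 1/65.9 + 1/253 = 0.019127 per hour.
t_eff = 65.9 × 253 / (65.9 + 253) ≈ 52.282 hours.
Remaining = 28.3 × (1/2)^(280/52.282) = 28.3 × (1/2)^5.3556 ≈ 0.69119 kBq.

0.691 kBq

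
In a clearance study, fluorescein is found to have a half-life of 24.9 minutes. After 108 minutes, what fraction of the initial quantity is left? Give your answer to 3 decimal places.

0.049

n = 108/24.9 ≈ 4.3373 half-lives.
Fraction remaining = (1/2)^4.3373 ≈ 0.049468.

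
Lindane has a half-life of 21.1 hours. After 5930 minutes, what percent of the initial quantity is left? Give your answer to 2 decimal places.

5930 minutes = 98.8333 hours.
n = 98.8333/21.1 ≈ 4.684 half-lives.
Fraction remaining = (1/2)^4.684 ≈ 0.038901, i.e. 3.8901%.

3.89%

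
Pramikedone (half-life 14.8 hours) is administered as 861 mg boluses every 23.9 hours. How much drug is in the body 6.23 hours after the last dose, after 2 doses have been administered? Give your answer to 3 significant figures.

The 2 doses were given 30.13, 6.23 hours ago.
Total = 861·(1/2)^(30.13/14.8) + 861·(1/2)^(6.23/14.8)
      = 209.97 + 643.11 ≈ 853.08 mg.

853 mg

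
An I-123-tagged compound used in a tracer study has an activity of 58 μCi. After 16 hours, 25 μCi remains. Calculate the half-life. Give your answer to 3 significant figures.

A/A₀ = 25/58 ≈ 0.43103.
n = log₂(2.32) ≈ 1.2141 half-lives elapsed in 16 hours.
t½ = 16/1.2141 ≈ 13.178 hours.

13.2 hours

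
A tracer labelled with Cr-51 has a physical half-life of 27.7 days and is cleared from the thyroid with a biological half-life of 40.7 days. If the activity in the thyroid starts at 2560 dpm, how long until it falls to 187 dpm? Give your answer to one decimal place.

1/t_eff = 1/t_phys + 1/t_biol = 1/27.7 + 1/40.7 = 0.060671 per day.
t_eff = 27.7 × 40.7 / (27.7 + 40.7) ≈ 16.482 days.
n = log₂(2560/187) ≈ 3.775; t = 3.775 × 16.482 ≈ 62.221 days.

62.2 days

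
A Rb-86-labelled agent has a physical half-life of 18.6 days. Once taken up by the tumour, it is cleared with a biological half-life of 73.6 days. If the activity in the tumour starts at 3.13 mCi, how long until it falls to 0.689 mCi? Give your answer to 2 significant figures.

1/t_eff = 1/t_phys + 1/t_biol = 1/18.6 + 1/73.6 = 0.06735 per day.
t_eff = 18.6 × 73.6 / (18.6 + 73.6) ≈ 14.848 days.
n = log₂(3.13/0.689) ≈ 2.1836; t = 2.1836 × 14.848 ≈ 32.421 days.

32 days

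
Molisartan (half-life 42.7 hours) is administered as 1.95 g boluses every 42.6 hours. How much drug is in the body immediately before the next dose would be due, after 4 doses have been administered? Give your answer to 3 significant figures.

1.83 g

The 4 doses were given 170.4, 127.8, 85.2, 42.6 hours ago.
Total = 1.95·(1/2)^(170.4/42.7) + 1.95·(1/2)^(127.8/42.7) + 1.95·(1/2)^(85.2/42.7) + 1.95·(1/2)^(42.6/42.7)
      = 0.12267 + 0.24494 + 0.48909 + 0.97658 ≈ 1.8333 g.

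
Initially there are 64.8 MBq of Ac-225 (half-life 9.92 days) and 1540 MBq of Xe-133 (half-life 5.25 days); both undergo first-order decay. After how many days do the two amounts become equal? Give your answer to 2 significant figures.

Set 64.8·(1/2)^(t/9.92) = 1540·(1/2)^(t/5.25).
Taking log₂: log₂(64.8/1540) = t·(1/9.92 − 1/5.25).
log₂(0.042078) = -4.5708; 1/9.92 − 1/5.25 = -0.08967.
t = -4.5708 / -0.08967 ≈ 50.974 days.

51 days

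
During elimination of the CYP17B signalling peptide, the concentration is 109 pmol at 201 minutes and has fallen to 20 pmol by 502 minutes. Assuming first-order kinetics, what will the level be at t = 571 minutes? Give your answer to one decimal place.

13.6 pmol

Over Δt = 502 − 201 = 301 minutes, the level fell by a factor of 109/20 ≈ 5.45.
n = log₂(5.45) ≈ 2.4463 half-lives, so t½ = 301/2.4463 ≈ 123.05 minutes.
From t = 502 to t = 571: 20 × (1/2)^((571−502)/123.05) ≈ 13.559 pmol.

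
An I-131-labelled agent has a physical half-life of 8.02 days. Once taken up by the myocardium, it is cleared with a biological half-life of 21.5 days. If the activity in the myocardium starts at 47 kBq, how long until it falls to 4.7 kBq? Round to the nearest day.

19 days

1/t_eff = 1/t_phys + 1/t_biol = 1/8.02 + 1/21.5 = 0.1712 per day.
t_eff = 8.02 × 21.5 / (8.02 + 21.5) ≈ 5.8411 days.
n = log₂(47/4.7) ≈ 3.3219; t = 3.3219 × 5.8411 ≈ 19.404 days.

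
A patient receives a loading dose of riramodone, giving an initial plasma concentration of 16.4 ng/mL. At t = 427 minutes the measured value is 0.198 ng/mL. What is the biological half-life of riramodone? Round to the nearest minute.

67 minutes

A/A₀ = 0.198/16.4 ≈ 0.012073.
n = log₂(82.828) ≈ 6.3721 half-lives elapsed in 427 minutes.
t½ = 427/6.3721 ≈ 67.011 minutes.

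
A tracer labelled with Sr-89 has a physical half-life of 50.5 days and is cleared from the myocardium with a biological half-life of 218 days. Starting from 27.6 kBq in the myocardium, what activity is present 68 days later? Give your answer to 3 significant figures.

1/t_eff = 1/t_phys + 1/t_biol = 1/50.5 + 1/218 = 0.024389 per day.
t_eff = 50.5 × 218 / (50.5 + 218) ≈ 41.002 days.
Remaining = 27.6 × (1/2)^(68/41.002) = 27.6 × (1/2)^1.6585 ≈ 8.743 kBq.

8.74 kBq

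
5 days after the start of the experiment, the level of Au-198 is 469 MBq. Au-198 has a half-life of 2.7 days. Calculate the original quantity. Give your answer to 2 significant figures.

Number of half-lives elapsed: n = 5/2.7 ≈ 1.8519.
A₀ = A × 2^n = 469 × 2^1.8519 = 469 × 3.6096 ≈ 1692.9 MBq.

1700 MBq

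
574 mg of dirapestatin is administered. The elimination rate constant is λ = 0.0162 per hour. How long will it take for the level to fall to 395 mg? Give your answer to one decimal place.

t½ = ln 2 / λ = 0.69315 / 0.0162 ≈ 42.787 hours.
Fraction remaining = 395/574 ≈ 0.68815.
n = log₂(574/395) = ln(1.4532)/ln 2 ≈ 0.5392 half-lives.
t = n × t½ = 0.5392 × 42.787 ≈ 23.071 hours.

23.1 hours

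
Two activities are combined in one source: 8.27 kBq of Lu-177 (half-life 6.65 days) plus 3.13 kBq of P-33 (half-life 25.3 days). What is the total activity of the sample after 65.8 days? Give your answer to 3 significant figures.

Lu-177: 8.27 × (1/2)^(65.8/6.65) = 8.27 × (1/2)^9.8947 ≈ 0.0086875 kBq.
P-33: 3.13 × (1/2)^(65.8/25.3) = 3.13 × (1/2)^2.6008 ≈ 0.51597 kBq.
Total = 0.0086875 + 0.51597 ≈ 0.52466 kBq.

0.525 kBq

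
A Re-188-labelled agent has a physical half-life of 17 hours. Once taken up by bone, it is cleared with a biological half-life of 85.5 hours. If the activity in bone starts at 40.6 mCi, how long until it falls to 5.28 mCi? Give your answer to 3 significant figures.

41.7 hours

1/t_eff = 1/t_phys + 1/t_biol = 1/17 + 1/85.5 = 0.070519 per hour.
t_eff = 17 × 85.5 / (17 + 85.5) ≈ 14.18 hours.
n = log₂(40.6/5.28) ≈ 2.9429; t = 2.9429 × 14.18 ≈ 41.731 hours.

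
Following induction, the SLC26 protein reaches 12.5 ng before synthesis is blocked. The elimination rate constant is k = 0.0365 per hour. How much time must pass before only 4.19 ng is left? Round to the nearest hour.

30 hours

t½ = ln 2 / k = 0.69315 / 0.0365 ≈ 18.99 hours.
Fraction remaining = 4.19/12.5 ≈ 0.3352.
n = log₂(12.5/4.19) = ln(2.9833)/ln 2 ≈ 1.5769 half-lives.
t = n × t½ = 1.5769 × 18.99 ≈ 29.946 hours.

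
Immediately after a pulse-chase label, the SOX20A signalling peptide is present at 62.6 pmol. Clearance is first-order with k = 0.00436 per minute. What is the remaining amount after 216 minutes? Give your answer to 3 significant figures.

t½ = ln 2 / k = 0.69315 / 0.00436 ≈ 158.98 minutes.
Number of half-lives: n = 216/158.98 ≈ 1.3587.
Remaining = 62.6 × (1/2)^1.3587 = 62.6 × 0.38994 ≈ 24.41 pmol.

24.4 pmol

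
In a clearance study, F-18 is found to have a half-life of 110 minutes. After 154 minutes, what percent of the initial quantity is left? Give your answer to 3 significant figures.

n = 154/110 ≈ 1.4 half-lives.
Fraction remaining = (1/2)^1.4 ≈ 0.37893, i.e. 37.893%.

37.9%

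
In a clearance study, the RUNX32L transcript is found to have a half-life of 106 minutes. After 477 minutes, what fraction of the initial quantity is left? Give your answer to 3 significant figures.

0.0442

n = 477/106 ≈ 4.5 half-lives.
Fraction remaining = (1/2)^4.5 ≈ 0.044194.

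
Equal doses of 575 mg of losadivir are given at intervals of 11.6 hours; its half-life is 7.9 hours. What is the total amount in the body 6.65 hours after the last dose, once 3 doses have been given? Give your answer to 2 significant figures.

480 mg

The 3 doses were given 29.85, 18.25, 6.65 hours ago.
Total = 575·(1/2)^(29.85/7.9) + 575·(1/2)^(18.25/7.9) + 575·(1/2)^(6.65/7.9)
      = 41.902 + 115.94 + 320.83 ≈ 478.67 mg.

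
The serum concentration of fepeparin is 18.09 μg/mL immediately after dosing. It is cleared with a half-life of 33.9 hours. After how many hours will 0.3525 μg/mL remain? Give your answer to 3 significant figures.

193 hours

Fraction remaining = 0.3525/18.09 ≈ 0.019486.
n = log₂(18.09/0.3525) = ln(51.319)/ln 2 ≈ 5.6814 half-lives.
t = n × t½ = 5.6814 × 33.9 ≈ 192.6 hours.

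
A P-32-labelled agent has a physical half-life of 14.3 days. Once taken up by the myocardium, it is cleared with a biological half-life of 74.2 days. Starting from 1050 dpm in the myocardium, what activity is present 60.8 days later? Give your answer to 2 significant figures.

1/t_eff = 1/t_phys + 1/t_biol = 1/14.3 + 1/74.2 = 0.083407 per day.
t_eff = 14.3 × 74.2 / (14.3 + 74.2) ≈ 11.989 days.
Remaining = 1050 × (1/2)^(60.8/11.989) = 1050 × (1/2)^5.0712 ≈ 31.233 dpm.

31 dpm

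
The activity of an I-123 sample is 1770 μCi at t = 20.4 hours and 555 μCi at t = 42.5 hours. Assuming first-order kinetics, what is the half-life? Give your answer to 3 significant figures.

13.2 hours

Over Δt = 42.5 − 20.4 = 22.1 hours, the level fell by a factor of 1770/555 ≈ 3.1892.
n = log₂(3.1892) ≈ 1.6732 half-lives, so t½ = 22.1/1.6732 ≈ 13.208 hours.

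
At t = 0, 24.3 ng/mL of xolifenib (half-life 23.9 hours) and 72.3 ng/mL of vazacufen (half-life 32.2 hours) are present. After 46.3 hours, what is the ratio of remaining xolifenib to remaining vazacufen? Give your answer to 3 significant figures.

0.238

xolifenib: 24.3 × (1/2)^(46.3/23.9) = 24.3 × (1/2)^1.9372 ≈ 6.3451 ng/mL.
vazacufen: 72.3 × (1/2)^(46.3/32.2) = 72.3 × (1/2)^1.4379 ≈ 26.686 ng/mL.
Ratio ≈ 6.3451 / 26.686 ≈ 0.23777.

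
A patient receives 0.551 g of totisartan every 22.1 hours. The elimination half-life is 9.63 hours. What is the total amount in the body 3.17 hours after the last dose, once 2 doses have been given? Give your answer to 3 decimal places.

The 2 doses were given 25.27, 3.17 hours ago.
Total = 0.551·(1/2)^(25.27/9.63) + 0.551·(1/2)^(3.17/9.63)
      = 0.089376 + 0.43859 ≈ 0.52797 g.

0.528 g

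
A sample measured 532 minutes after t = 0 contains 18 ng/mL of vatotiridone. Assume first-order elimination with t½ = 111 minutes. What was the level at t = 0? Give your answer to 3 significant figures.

Number of half-lives elapsed: n = 532/111 ≈ 4.7928.
A₀ = A × 2^n = 18 × 2^4.7928 = 18 × 27.719 ≈ 498.94 ng/mL.

499 ng/mL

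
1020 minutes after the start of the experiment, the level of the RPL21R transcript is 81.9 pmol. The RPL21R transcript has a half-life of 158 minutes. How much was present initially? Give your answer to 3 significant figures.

Number of half-lives elapsed: n = 1020/158 ≈ 6.4557.
A₀ = A × 2^n = 81.9 × 2^6.4557 = 81.9 × 87.772 ≈ 7188.6 pmol.

7190 pmol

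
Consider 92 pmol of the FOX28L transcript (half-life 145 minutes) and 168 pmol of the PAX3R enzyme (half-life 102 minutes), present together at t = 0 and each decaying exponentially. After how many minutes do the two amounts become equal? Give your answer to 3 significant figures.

Set 92·(1/2)^(t/145) = 168·(1/2)^(t/102).
Taking log₂: log₂(92/168) = t·(1/145 − 1/102).
log₂(0.54762) = -0.86876; 1/145 − 1/102 = -0.0029074.
t = -0.86876 / -0.0029074 ≈ 298.81 minutes.

299 minutes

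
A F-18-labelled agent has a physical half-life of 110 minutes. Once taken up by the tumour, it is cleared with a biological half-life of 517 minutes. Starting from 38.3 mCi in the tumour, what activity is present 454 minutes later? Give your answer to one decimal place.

1/t_eff = 1/t_phys + 1/t_biol = 1/110 + 1/517 = 0.011025 per minute.
t_eff = 110 × 517 / (110 + 517) ≈ 90.702 minutes.
Remaining = 38.3 × (1/2)^(454/90.702) = 38.3 × (1/2)^5.0054 ≈ 1.1924 mCi.

1.2 mCi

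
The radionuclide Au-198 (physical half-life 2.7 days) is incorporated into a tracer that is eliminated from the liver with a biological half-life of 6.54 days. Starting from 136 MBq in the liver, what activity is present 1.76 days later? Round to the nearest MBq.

72 MBq

1/t_eff = 1/t_phys + 1/t_biol = 1/2.7 + 1/6.54 = 0.52328 per day.
t_eff = 2.7 × 6.54 / (2.7 + 6.54) ≈ 1.911 days.
Remaining = 136 × (1/2)^(1.76/1.911) = 136 × (1/2)^0.92097 ≈ 71.829 MBq.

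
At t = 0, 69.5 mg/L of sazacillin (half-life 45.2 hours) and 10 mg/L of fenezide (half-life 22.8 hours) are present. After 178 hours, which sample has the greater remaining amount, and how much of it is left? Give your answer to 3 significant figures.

sazacillin, 4.53 mg/L

sazacillin: 69.5 × (1/2)^3.9381 ≈ 4.5343 mg/L.
fenezide: 10 × (1/2)^7.807 ≈ 0.044653 mg/L.
Sazacillin has more remaining, at ≈ 4.5343 mg/L.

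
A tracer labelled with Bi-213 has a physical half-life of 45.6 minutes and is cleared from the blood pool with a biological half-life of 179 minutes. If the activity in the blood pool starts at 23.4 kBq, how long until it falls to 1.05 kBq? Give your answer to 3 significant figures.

1/t_eff = 1/t_phys + 1/t_biol = 1/45.6 + 1/179 = 0.027516 per minute.
t_eff = 45.6 × 179 / (45.6 + 179) ≈ 36.342 minutes.
n = log₂(23.4/1.05) ≈ 4.478; t = 4.478 × 36.342 ≈ 162.74 minutes.

163 minutes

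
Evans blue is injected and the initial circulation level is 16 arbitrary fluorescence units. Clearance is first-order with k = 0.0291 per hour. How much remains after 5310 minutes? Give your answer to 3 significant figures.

t½ = ln 2 / k = 0.69315 / 0.0291 ≈ 23.819 hours.
Convert the elapsed time: 5310 minutes = 88.5 hours.
Number of half-lives: n = 88.5/23.819 ≈ 3.7154.
Remaining = 16 × (1/2)^3.7154 = 16 × 0.076127 ≈ 1.218 arbitrary fluorescence units.

1.22 arbitrary fluorescence units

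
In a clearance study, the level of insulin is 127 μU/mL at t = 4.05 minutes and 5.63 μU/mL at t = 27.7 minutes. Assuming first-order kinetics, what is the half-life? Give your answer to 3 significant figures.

Over Δt = 27.7 − 4.05 = 23.65 minutes, the level fell by a factor of 127/5.63 ≈ 22.558.
n = log₂(22.558) ≈ 4.4955 half-lives, so t½ = 23.65/4.4955 ≈ 5.2608 minutes.

5.26 minutes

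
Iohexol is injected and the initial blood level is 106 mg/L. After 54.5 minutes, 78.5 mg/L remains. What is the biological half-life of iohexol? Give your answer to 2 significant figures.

A/A₀ = 78.5/106 ≈ 0.74057.
n = log₂(1.3503) ≈ 0.4333 half-lives elapsed in 54.5 minutes.
t½ = 54.5/0.4333 ≈ 125.78 minutes.

130 minutes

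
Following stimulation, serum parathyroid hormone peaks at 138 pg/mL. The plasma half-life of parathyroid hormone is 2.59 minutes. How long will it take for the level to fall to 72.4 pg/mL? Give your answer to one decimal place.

2.4 minutes

Fraction remaining = 72.4/138 ≈ 0.52464.
n = log₂(138/72.4) = ln(1.9061)/ln 2 ≈ 0.93061 half-lives.
t = n × t½ = 0.93061 × 2.59 ≈ 2.4103 minutes.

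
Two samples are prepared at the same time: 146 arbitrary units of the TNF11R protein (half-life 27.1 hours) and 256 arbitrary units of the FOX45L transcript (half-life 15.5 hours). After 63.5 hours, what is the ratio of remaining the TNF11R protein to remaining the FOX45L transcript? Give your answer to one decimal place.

1.9

TNF11R protein: 146 × (1/2)^(63.5/27.1) = 146 × (1/2)^2.3432 ≈ 28.773 arbitrary units.
FOX45L transcript: 256 × (1/2)^(63.5/15.5) = 256 × (1/2)^4.0968 ≈ 14.962 arbitrary units.
Ratio ≈ 28.773 / 14.962 ≈ 1.9231.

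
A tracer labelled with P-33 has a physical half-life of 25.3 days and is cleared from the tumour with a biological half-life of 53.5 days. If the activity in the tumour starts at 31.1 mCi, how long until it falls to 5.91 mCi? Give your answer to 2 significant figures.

41 days

1/t_eff = 1/t_phys + 1/t_biol = 1/25.3 + 1/53.5 = 0.058217 per day.
t_eff = 25.3 × 53.5 / (25.3 + 53.5) ≈ 17.177 days.
n = log₂(31.1/5.91) ≈ 2.3957; t = 2.3957 × 17.177 ≈ 41.151 days.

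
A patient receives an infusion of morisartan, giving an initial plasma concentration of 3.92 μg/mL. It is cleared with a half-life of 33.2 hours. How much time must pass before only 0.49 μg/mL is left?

0.49/3.92 = 1/8, so 3 half-lives have elapsed.
t = 3 × 33.2 = 99.6 hours.

99.6 hours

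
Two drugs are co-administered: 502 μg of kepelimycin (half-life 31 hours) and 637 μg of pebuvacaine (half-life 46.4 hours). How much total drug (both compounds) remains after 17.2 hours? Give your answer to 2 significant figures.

kepelimycin: 502 × (1/2)^(17.2/31) = 502 × (1/2)^0.55484 ≈ 341.73 μg.
pebuvacaine: 637 × (1/2)^(17.2/46.4) = 637 × (1/2)^0.37069 ≈ 492.66 μg.
Total = 341.73 + 492.66 ≈ 834.39 μg.

830 μg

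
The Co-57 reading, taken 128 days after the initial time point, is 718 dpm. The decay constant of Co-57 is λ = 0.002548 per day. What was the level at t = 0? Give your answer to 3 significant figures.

t½ = ln 2 / λ = 0.69315 / 0.002548 ≈ 272.04 days.
Number of half-lives elapsed: n = 128/272.04 ≈ 0.47053.
A₀ = A × 2^n = 718 × 2^0.47053 = 718 × 1.3856 ≈ 994.87 dpm.

995 dpm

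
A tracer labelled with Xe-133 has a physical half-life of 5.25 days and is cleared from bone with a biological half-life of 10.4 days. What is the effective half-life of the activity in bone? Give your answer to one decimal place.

3.5 days

1/t_eff = 1/t_phys + 1/t_biol = 1/5.25 + 1/10.4 = 0.28663 per day.
t_eff = 5.25 × 10.4 / (5.25 + 10.4) ≈ 3.4888 days.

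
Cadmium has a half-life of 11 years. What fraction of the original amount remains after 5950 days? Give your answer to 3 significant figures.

0.358

5950 days = 16.3014 years.
n = 16.3014/11 ≈ 1.4819 half-lives.
Fraction remaining = (1/2)^1.4819 ≈ 0.35801.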